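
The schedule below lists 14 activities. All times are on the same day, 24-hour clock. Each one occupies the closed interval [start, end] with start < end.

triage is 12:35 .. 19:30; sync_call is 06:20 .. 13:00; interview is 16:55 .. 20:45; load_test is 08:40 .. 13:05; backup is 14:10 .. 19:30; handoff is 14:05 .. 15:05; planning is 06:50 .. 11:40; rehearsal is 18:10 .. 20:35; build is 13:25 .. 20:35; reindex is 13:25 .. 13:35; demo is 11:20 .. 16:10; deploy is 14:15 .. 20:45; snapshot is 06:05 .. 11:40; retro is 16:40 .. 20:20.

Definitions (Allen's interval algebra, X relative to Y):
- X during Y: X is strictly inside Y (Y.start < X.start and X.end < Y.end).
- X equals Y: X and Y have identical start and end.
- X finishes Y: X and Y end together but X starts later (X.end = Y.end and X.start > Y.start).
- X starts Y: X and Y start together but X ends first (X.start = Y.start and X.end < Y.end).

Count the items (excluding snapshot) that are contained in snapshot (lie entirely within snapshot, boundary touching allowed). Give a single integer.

1

Target snapshot = [06:05, 11:40].
backup [14:10, 19:30] → after → no.
build [13:25, 20:35] → after → no.
demo [11:20, 16:10] → overlapped-by → no.
deploy [14:15, 20:45] → after → no.
handoff [14:05, 15:05] → after → no.
interview [16:55, 20:45] → after → no.
load_test [08:40, 13:05] → overlapped-by → no.
planning [06:50, 11:40] → finishes → counts.
rehearsal [18:10, 20:35] → after → no.
reindex [13:25, 13:35] → after → no.
retro [16:40, 20:20] → after → no.
sync_call [06:20, 13:00] → overlapped-by → no.
triage [12:35, 19:30] → after → no.
Total: 1.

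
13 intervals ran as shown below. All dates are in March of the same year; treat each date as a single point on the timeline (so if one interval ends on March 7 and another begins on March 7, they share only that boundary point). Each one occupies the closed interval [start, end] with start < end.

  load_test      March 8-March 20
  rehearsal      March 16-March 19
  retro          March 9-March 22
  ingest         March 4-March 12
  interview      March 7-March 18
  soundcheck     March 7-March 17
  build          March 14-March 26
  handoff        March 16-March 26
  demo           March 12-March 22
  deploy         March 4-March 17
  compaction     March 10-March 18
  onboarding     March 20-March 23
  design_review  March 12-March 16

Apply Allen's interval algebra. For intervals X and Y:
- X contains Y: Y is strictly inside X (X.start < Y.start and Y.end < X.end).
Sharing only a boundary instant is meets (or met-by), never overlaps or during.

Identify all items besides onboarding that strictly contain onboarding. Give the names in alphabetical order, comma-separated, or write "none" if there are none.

Target onboarding = [March 20, March 23].
build [March 14, March 26] → contains → yes.
compaction [March 10, March 18] → before → no.
demo [March 12, March 22] → overlaps → no.
deploy [March 4, March 17] → before → no.
design_review [March 12, March 16] → before → no.
handoff [March 16, March 26] → contains → yes.
ingest [March 4, March 12] → before → no.
interview [March 7, March 18] → before → no.
load_test [March 8, March 20] → meets → no.
rehearsal [March 16, March 19] → before → no.
retro [March 9, March 22] → overlaps → no.
soundcheck [March 7, March 17] → before → no.
Result: build, handoff.

build, handoff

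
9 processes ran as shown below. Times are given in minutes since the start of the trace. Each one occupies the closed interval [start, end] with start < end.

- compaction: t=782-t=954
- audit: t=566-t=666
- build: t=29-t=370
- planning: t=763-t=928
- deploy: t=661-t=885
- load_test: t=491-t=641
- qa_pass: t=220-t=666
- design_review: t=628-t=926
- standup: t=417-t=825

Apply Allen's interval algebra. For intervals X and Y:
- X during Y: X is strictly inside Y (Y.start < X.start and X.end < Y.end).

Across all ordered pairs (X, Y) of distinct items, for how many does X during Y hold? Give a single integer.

4

Checking all 72 ordered pairs for relation 'during'; matching pairs in alphabetical order:
(audit, standup): audit during standup ✓
(deploy, design_review): deploy during design_review ✓
(load_test, qa_pass): load_test during qa_pass ✓
(load_test, standup): load_test during standup ✓
Count: 4.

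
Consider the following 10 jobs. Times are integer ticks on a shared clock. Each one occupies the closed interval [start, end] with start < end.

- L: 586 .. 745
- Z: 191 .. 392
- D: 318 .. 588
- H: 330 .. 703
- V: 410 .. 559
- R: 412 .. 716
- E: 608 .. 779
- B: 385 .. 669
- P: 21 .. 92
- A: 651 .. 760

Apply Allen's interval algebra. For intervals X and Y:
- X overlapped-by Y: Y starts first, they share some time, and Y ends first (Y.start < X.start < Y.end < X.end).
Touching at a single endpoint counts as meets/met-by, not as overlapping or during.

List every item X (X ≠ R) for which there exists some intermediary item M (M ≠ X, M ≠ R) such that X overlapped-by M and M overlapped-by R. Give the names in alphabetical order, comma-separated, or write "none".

Target R = [412, 716].
Intermediaries M with M overlapped-by R: A, E, L.
Via A — items with X overlapped-by A: none.
Via E — items with X overlapped-by E: none.
Via L — items with X overlapped-by L: A, E.
Union: A, E.

A, E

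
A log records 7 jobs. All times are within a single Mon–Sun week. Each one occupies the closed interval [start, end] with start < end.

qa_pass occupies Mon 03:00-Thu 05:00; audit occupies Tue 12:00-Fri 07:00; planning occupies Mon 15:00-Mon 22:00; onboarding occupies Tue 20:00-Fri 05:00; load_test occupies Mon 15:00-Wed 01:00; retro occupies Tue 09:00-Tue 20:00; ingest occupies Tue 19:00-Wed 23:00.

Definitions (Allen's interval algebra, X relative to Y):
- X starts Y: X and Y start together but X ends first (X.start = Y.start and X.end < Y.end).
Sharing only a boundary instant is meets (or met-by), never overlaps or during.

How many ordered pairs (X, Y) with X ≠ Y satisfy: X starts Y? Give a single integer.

1

Checking all 42 ordered pairs for relation 'starts'; matching pairs in alphabetical order:
(planning, load_test): planning starts load_test ✓
Count: 1.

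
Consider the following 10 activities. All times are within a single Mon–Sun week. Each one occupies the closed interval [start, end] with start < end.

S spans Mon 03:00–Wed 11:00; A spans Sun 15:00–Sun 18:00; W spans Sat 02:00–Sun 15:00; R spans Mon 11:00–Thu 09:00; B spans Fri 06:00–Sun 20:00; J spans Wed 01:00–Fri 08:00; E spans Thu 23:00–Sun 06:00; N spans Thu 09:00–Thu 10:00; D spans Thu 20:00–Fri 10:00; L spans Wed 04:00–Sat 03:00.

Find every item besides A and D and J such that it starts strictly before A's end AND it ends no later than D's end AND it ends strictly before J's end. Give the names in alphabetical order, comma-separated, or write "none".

N, R, S

Conditions: its start is strictly before A's end (X.start < Sun 18:00) AND its end is no later than D's end (X.end <= Fri 10:00) AND its end is strictly before J's end (X.end < Fri 08:00).
B: start Fri 06:00 < Sun 18:00? ✓; end Sun 20:00 <= Fri 10:00? ✗; end Sun 20:00 < Fri 08:00? ✗ → no.
E: start Thu 23:00 < Sun 18:00? ✓; end Sun 06:00 <= Fri 10:00? ✗; end Sun 06:00 < Fri 08:00? ✗ → no.
L: start Wed 04:00 < Sun 18:00? ✓; end Sat 03:00 <= Fri 10:00? ✗; end Sat 03:00 < Fri 08:00? ✗ → no.
N: start Thu 09:00 < Sun 18:00? ✓; end Thu 10:00 <= Fri 10:00? ✓; end Thu 10:00 < Fri 08:00? ✓ → yes.
R: start Mon 11:00 < Sun 18:00? ✓; end Thu 09:00 <= Fri 10:00? ✓; end Thu 09:00 < Fri 08:00? ✓ → yes.
S: start Mon 03:00 < Sun 18:00? ✓; end Wed 11:00 <= Fri 10:00? ✓; end Wed 11:00 < Fri 08:00? ✓ → yes.
W: start Sat 02:00 < Sun 18:00? ✓; end Sun 15:00 <= Fri 10:00? ✗; end Sun 15:00 < Fri 08:00? ✗ → no.
Result: N, R, S.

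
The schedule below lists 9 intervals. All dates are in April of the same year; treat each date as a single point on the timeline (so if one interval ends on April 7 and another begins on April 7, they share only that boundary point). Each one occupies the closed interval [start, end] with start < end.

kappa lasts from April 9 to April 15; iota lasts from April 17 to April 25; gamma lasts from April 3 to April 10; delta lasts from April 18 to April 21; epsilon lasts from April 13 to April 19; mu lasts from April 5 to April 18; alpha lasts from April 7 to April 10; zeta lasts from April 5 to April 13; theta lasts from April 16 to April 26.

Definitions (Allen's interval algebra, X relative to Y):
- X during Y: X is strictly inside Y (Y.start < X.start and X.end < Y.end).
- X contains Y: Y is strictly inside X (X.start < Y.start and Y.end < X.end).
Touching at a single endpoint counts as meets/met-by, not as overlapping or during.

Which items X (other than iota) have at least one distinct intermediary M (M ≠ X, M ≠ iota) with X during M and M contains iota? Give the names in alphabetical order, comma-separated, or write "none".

Target iota = [April 17, April 25].
Intermediaries M with M contains iota: theta.
Via theta — items with X during theta: delta.
Union: delta.

delta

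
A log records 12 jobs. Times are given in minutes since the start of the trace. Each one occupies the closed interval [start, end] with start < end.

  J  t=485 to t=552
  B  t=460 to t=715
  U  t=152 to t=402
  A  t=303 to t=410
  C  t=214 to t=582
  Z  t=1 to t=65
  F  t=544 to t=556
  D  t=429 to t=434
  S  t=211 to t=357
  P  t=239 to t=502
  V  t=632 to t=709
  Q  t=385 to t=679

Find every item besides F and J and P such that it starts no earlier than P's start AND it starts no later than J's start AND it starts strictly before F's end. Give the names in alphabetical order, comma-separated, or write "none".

A, B, D, Q

Conditions: its start is no earlier than P's start (X.start >= t=239) AND its start is no later than J's start (X.start <= t=485) AND its start is strictly before F's end (X.start < t=556).
A: start t=303 >= t=239? ✓; start t=303 <= t=485? ✓; start t=303 < t=556? ✓ → yes.
B: start t=460 >= t=239? ✓; start t=460 <= t=485? ✓; start t=460 < t=556? ✓ → yes.
C: start t=214 >= t=239? ✗; start t=214 <= t=485? ✓; start t=214 < t=556? ✓ → no.
D: start t=429 >= t=239? ✓; start t=429 <= t=485? ✓; start t=429 < t=556? ✓ → yes.
Q: start t=385 >= t=239? ✓; start t=385 <= t=485? ✓; start t=385 < t=556? ✓ → yes.
S: start t=211 >= t=239? ✗; start t=211 <= t=485? ✓; start t=211 < t=556? ✓ → no.
U: start t=152 >= t=239? ✗; start t=152 <= t=485? ✓; start t=152 < t=556? ✓ → no.
V: start t=632 >= t=239? ✓; start t=632 <= t=485? ✗; start t=632 < t=556? ✗ → no.
Z: start t=1 >= t=239? ✗; start t=1 <= t=485? ✓; start t=1 < t=556? ✓ → no.
Result: A, B, D, Q.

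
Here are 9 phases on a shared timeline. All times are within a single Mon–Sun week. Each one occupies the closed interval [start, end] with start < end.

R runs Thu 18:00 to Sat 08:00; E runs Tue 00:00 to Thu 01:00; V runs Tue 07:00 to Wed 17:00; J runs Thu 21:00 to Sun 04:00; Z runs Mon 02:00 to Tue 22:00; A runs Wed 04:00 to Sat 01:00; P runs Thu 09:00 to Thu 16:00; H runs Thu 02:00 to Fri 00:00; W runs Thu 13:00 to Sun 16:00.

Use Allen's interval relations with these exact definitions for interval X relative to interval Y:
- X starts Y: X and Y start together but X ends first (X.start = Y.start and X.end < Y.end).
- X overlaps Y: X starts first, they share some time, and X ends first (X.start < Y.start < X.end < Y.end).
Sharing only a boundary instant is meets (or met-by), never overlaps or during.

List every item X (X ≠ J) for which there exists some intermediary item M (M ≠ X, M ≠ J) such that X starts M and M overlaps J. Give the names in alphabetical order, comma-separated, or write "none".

none

Target J = [Thu 21:00, Sun 04:00].
Intermediaries M with M overlaps J: A, H, R.
Via A — items with X starts A: none.
Via H — items with X starts H: none.
Via R — items with X starts R: none.
Union: none.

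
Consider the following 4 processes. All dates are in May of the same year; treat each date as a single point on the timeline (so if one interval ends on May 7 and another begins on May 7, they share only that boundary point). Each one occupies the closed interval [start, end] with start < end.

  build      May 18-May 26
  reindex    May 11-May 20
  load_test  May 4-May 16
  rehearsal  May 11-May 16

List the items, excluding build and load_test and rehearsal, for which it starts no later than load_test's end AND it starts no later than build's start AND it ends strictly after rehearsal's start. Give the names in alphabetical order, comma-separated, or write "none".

reindex

Conditions: its start is no later than load_test's end (X.start <= May 16) AND its start is no later than build's start (X.start <= May 18) AND its end is strictly after rehearsal's start (X.end > May 11).
reindex: start May 11 <= May 16? ✓; start May 11 <= May 18? ✓; end May 20 > May 11? ✓ → yes.
Result: reindex.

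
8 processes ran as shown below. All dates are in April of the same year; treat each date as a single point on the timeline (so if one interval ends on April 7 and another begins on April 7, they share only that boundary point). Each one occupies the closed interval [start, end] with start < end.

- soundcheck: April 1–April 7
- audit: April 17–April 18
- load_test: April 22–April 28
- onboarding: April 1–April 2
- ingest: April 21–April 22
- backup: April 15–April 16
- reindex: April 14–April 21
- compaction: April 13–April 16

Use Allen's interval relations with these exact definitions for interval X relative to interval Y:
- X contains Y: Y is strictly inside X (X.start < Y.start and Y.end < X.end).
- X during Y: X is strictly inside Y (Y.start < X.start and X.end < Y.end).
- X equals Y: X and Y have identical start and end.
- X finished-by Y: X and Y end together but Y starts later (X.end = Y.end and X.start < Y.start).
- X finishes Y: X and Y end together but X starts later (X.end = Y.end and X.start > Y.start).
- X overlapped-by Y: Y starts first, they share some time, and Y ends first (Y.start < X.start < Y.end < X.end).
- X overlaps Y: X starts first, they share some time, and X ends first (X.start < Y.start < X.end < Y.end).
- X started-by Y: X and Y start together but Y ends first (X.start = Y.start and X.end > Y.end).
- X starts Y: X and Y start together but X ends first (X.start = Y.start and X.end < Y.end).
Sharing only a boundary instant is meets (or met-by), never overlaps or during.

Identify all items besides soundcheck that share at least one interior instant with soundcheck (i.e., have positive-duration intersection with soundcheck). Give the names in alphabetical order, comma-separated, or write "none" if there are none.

Target soundcheck = [April 1, April 7].
audit [April 17, April 18] → after → no.
backup [April 15, April 16] → after → no.
compaction [April 13, April 16] → after → no.
ingest [April 21, April 22] → after → no.
load_test [April 22, April 28] → after → no.
onboarding [April 1, April 2] → starts → yes.
reindex [April 14, April 21] → after → no.
Result: onboarding.

onboarding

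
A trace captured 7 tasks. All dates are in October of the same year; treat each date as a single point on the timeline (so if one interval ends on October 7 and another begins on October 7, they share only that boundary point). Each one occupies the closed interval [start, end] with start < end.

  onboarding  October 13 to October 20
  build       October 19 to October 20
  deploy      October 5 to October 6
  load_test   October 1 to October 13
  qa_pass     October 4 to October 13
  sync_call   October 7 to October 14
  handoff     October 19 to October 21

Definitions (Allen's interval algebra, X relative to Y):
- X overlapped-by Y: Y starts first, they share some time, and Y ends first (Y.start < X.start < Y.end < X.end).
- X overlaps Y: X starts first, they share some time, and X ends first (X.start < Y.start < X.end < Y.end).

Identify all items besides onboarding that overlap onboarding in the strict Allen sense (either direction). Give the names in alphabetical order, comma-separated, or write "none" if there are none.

Target onboarding = [October 13, October 20].
build [October 19, October 20] → finishes → no.
deploy [October 5, October 6] → before → no.
handoff [October 19, October 21] → overlapped-by → yes.
load_test [October 1, October 13] → meets → no.
qa_pass [October 4, October 13] → meets → no.
sync_call [October 7, October 14] → overlaps → yes.
Result: handoff, sync_call.

handoff, sync_call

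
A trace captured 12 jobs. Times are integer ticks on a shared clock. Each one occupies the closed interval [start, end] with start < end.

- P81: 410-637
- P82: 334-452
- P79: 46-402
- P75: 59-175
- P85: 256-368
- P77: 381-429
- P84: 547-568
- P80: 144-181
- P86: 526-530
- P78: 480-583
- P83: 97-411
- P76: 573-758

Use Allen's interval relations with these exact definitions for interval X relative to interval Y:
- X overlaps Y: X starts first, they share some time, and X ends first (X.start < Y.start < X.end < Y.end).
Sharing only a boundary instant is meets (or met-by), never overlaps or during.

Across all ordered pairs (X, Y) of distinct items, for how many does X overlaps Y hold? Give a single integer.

13

Checking all 132 ordered pairs for relation 'overlaps'; matching pairs in alphabetical order:
(P75, P80): P75 overlaps P80 ✓
(P75, P83): P75 overlaps P83 ✓
(P77, P81): P77 overlaps P81 ✓
(P78, P76): P78 overlaps P76 ✓
(P79, P77): P79 overlaps P77 ✓
(P79, P82): P79 overlaps P82 ✓
(P79, P83): P79 overlaps P83 ✓
(P81, P76): P81 overlaps P76 ✓
(P82, P81): P82 overlaps P81 ✓
(P83, P77): P83 overlaps P77 ✓
(P83, P81): P83 overlaps P81 ✓
(P83, P82): P83 overlaps P82 ✓
(P85, P82): P85 overlaps P82 ✓
Count: 13.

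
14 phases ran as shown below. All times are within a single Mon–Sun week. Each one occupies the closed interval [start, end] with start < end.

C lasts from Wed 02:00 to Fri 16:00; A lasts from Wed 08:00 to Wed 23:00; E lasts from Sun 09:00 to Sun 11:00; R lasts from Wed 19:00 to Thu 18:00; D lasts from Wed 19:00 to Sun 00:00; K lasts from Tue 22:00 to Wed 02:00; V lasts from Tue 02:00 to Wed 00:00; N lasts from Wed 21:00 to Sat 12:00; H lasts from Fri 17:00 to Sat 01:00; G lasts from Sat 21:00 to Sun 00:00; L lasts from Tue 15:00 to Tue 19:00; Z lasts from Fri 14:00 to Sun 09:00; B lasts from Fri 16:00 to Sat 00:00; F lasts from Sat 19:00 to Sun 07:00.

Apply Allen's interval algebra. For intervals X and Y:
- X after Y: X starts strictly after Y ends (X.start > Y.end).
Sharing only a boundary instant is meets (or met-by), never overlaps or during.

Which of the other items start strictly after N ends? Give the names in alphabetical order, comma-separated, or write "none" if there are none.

E, F, G

Target N = [Wed 21:00, Sat 12:00].
A [Wed 08:00, Wed 23:00] → overlaps → no.
B [Fri 16:00, Sat 00:00] → during → no.
C [Wed 02:00, Fri 16:00] → overlaps → no.
D [Wed 19:00, Sun 00:00] → contains → no.
E [Sun 09:00, Sun 11:00] → after → yes.
F [Sat 19:00, Sun 07:00] → after → yes.
G [Sat 21:00, Sun 00:00] → after → yes.
H [Fri 17:00, Sat 01:00] → during → no.
K [Tue 22:00, Wed 02:00] → before → no.
L [Tue 15:00, Tue 19:00] → before → no.
R [Wed 19:00, Thu 18:00] → overlaps → no.
V [Tue 02:00, Wed 00:00] → before → no.
Z [Fri 14:00, Sun 09:00] → overlapped-by → no.
Result: E, F, G.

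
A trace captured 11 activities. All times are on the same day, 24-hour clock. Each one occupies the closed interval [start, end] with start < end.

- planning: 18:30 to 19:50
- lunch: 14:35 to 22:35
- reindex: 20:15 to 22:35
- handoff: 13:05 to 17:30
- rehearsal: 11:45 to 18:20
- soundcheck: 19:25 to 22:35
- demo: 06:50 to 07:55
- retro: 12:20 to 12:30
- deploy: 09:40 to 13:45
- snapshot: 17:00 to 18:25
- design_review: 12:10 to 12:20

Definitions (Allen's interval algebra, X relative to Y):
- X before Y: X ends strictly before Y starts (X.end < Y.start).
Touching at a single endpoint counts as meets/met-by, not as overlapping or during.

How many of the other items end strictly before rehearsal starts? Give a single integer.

1

Target rehearsal = [11:45, 18:20].
demo [06:50, 07:55] → before → counts.
deploy [09:40, 13:45] → overlaps → no.
design_review [12:10, 12:20] → during → no.
handoff [13:05, 17:30] → during → no.
lunch [14:35, 22:35] → overlapped-by → no.
planning [18:30, 19:50] → after → no.
reindex [20:15, 22:35] → after → no.
retro [12:20, 12:30] → during → no.
snapshot [17:00, 18:25] → overlapped-by → no.
soundcheck [19:25, 22:35] → after → no.
Total: 1.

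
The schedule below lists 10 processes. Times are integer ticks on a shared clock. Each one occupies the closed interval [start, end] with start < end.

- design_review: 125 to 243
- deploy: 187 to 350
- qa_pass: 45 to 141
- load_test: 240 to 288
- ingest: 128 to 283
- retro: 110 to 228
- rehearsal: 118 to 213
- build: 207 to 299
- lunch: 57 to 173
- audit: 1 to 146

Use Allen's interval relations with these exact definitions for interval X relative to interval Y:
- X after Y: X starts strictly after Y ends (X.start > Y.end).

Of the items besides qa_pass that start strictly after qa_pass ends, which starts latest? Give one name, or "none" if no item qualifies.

Target qa_pass = [45, 141].
audit [1, 146] → contains → excluded.
build [207, 299] → after → candidate.
deploy [187, 350] → after → candidate.
design_review [125, 243] → overlapped-by → excluded.
ingest [128, 283] → overlapped-by → excluded.
load_test [240, 288] → after → candidate.
lunch [57, 173] → overlapped-by → excluded.
rehearsal [118, 213] → overlapped-by → excluded.
retro [110, 228] → overlapped-by → excluded.
Among candidates, latest start is 240 → load_test.

load_test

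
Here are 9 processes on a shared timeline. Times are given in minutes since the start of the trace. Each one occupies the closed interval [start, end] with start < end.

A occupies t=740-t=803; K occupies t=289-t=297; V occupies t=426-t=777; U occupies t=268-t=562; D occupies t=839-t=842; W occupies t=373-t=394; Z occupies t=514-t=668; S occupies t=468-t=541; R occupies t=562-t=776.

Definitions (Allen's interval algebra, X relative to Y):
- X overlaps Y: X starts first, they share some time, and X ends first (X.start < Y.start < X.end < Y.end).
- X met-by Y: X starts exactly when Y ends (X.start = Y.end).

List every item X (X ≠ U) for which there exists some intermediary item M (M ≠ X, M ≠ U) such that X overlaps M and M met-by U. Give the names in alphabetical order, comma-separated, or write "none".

Z

Target U = [t=268, t=562].
Intermediaries M with M met-by U: R.
Via R — items with X overlaps R: Z.
Union: Z.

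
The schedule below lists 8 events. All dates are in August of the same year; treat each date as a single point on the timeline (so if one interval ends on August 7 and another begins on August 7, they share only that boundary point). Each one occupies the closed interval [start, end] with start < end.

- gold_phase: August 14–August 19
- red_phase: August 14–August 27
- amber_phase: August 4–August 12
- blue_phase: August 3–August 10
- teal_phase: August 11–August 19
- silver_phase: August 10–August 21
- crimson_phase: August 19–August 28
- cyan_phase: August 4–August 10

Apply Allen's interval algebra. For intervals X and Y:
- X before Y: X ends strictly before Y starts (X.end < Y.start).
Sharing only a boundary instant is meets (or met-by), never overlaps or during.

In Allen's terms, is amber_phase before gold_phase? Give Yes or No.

amber_phase = [August 4, August 12], gold_phase = [August 14, August 19].
Actual relation of amber_phase to gold_phase: before.
Asked whether 'before' holds → Yes.

Yes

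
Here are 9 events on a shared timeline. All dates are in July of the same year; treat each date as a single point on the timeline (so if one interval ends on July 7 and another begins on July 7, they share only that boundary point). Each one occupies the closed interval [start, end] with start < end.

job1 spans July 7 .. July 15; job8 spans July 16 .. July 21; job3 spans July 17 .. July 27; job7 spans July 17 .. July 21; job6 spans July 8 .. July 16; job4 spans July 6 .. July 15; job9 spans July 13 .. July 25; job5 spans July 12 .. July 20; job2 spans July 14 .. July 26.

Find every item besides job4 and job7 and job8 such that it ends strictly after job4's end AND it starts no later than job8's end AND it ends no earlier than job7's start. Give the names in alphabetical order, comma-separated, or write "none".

Conditions: its end is strictly after job4's end (X.end > July 15) AND its start is no later than job8's end (X.start <= July 21) AND its end is no earlier than job7's start (X.end >= July 17).
job1: end July 15 > July 15? ✗; start July 7 <= July 21? ✓; end July 15 >= July 17? ✗ → no.
job2: end July 26 > July 15? ✓; start July 14 <= July 21? ✓; end July 26 >= July 17? ✓ → yes.
job3: end July 27 > July 15? ✓; start July 17 <= July 21? ✓; end July 27 >= July 17? ✓ → yes.
job5: end July 20 > July 15? ✓; start July 12 <= July 21? ✓; end July 20 >= July 17? ✓ → yes.
job6: end July 16 > July 15? ✓; start July 8 <= July 21? ✓; end July 16 >= July 17? ✗ → no.
job9: end July 25 > July 15? ✓; start July 13 <= July 21? ✓; end July 25 >= July 17? ✓ → yes.
Result: job2, job3, job5, job9.

job2, job3, job5, job9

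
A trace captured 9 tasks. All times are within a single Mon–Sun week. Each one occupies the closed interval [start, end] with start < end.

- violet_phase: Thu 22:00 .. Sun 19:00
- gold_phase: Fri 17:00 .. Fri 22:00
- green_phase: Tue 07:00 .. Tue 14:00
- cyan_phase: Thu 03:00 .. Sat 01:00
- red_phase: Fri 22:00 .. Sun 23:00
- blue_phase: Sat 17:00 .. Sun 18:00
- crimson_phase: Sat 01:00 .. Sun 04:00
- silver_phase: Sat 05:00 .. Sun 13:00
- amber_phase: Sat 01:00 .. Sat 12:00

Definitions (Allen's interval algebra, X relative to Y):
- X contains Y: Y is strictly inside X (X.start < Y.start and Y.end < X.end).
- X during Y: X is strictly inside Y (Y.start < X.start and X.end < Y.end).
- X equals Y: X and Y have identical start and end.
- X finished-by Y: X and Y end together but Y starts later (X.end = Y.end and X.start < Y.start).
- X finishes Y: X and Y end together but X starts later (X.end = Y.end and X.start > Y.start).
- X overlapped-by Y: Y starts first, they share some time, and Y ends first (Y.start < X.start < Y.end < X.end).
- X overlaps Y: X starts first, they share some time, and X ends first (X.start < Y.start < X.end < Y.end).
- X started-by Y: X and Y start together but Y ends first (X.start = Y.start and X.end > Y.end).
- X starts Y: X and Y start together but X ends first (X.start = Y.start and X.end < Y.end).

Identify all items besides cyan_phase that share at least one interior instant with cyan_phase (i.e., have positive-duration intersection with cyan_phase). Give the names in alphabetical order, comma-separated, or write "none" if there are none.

gold_phase, red_phase, violet_phase

Target cyan_phase = [Thu 03:00, Sat 01:00].
amber_phase [Sat 01:00, Sat 12:00] → met-by → no.
blue_phase [Sat 17:00, Sun 18:00] → after → no.
crimson_phase [Sat 01:00, Sun 04:00] → met-by → no.
gold_phase [Fri 17:00, Fri 22:00] → during → yes.
green_phase [Tue 07:00, Tue 14:00] → before → no.
red_phase [Fri 22:00, Sun 23:00] → overlapped-by → yes.
silver_phase [Sat 05:00, Sun 13:00] → after → no.
violet_phase [Thu 22:00, Sun 19:00] → overlapped-by → yes.
Result: gold_phase, red_phase, violet_phase.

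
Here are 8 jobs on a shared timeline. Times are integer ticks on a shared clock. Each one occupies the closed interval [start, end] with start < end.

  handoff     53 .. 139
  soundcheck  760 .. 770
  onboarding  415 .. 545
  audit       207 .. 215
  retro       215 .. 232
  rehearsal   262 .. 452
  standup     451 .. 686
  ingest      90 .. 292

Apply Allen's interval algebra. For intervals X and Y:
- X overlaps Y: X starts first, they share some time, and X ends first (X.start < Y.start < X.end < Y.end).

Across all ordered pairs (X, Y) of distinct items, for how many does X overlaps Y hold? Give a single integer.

Checking all 56 ordered pairs for relation 'overlaps'; matching pairs in alphabetical order:
(handoff, ingest): handoff overlaps ingest ✓
(ingest, rehearsal): ingest overlaps rehearsal ✓
(onboarding, standup): onboarding overlaps standup ✓
(rehearsal, onboarding): rehearsal overlaps onboarding ✓
(rehearsal, standup): rehearsal overlaps standup ✓
Count: 5.

5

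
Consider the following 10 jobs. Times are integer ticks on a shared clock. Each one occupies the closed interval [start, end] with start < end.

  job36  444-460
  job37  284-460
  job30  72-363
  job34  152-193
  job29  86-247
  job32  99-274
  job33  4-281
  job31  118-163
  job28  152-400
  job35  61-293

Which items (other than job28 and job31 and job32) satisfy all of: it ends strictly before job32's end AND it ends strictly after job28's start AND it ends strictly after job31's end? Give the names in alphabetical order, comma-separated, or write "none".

Conditions: its end is strictly before job32's end (X.end < 274) AND its end is strictly after job28's start (X.end > 152) AND its end is strictly after job31's end (X.end > 163).
job29: end 247 < 274? ✓; end 247 > 152? ✓; end 247 > 163? ✓ → yes.
job30: end 363 < 274? ✗; end 363 > 152? ✓; end 363 > 163? ✓ → no.
job33: end 281 < 274? ✗; end 281 > 152? ✓; end 281 > 163? ✓ → no.
job34: end 193 < 274? ✓; end 193 > 152? ✓; end 193 > 163? ✓ → yes.
job35: end 293 < 274? ✗; end 293 > 152? ✓; end 293 > 163? ✓ → no.
job36: end 460 < 274? ✗; end 460 > 152? ✓; end 460 > 163? ✓ → no.
job37: end 460 < 274? ✗; end 460 > 152? ✓; end 460 > 163? ✓ → no.
Result: job29, job34.

job29, job34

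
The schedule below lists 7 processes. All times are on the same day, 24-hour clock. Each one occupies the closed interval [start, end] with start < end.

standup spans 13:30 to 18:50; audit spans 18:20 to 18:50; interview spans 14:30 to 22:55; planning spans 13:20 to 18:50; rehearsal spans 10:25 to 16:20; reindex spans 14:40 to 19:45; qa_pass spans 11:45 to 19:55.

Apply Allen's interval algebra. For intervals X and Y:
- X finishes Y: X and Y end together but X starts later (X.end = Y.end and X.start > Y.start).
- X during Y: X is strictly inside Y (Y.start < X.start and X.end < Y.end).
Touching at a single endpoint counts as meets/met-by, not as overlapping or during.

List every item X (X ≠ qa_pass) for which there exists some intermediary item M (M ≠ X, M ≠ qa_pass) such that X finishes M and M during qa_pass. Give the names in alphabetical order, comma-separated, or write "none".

audit, standup

Target qa_pass = [11:45, 19:55].
Intermediaries M with M during qa_pass: audit, planning, reindex, standup.
Via audit — items with X finishes audit: none.
Via planning — items with X finishes planning: audit, standup.
Via reindex — items with X finishes reindex: none.
Via standup — items with X finishes standup: audit.
Union: audit, standup.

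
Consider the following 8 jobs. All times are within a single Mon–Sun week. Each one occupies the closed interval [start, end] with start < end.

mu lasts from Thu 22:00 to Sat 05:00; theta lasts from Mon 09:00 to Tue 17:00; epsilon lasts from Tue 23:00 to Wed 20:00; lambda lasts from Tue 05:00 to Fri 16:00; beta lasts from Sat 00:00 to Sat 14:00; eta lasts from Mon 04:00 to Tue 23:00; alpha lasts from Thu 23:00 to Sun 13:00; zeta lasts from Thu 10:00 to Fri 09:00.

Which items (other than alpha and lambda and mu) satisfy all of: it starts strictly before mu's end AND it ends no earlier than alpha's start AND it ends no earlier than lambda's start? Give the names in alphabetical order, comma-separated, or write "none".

Conditions: its start is strictly before mu's end (X.start < Sat 05:00) AND its end is no earlier than alpha's start (X.end >= Thu 23:00) AND its end is no earlier than lambda's start (X.end >= Tue 05:00).
beta: start Sat 00:00 < Sat 05:00? ✓; end Sat 14:00 >= Thu 23:00? ✓; end Sat 14:00 >= Tue 05:00? ✓ → yes.
epsilon: start Tue 23:00 < Sat 05:00? ✓; end Wed 20:00 >= Thu 23:00? ✗; end Wed 20:00 >= Tue 05:00? ✓ → no.
eta: start Mon 04:00 < Sat 05:00? ✓; end Tue 23:00 >= Thu 23:00? ✗; end Tue 23:00 >= Tue 05:00? ✓ → no.
theta: start Mon 09:00 < Sat 05:00? ✓; end Tue 17:00 >= Thu 23:00? ✗; end Tue 17:00 >= Tue 05:00? ✓ → no.
zeta: start Thu 10:00 < Sat 05:00? ✓; end Fri 09:00 >= Thu 23:00? ✓; end Fri 09:00 >= Tue 05:00? ✓ → yes.
Result: beta, zeta.

beta, zeta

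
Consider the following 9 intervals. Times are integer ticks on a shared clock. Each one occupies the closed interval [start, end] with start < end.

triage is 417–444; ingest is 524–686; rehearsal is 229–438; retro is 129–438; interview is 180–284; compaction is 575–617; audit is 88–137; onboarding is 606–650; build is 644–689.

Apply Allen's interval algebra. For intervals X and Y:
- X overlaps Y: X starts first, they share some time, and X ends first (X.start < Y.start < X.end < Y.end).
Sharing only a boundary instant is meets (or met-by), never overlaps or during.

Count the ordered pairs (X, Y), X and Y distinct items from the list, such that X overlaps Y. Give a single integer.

7

Checking all 72 ordered pairs for relation 'overlaps'; matching pairs in alphabetical order:
(audit, retro): audit overlaps retro ✓
(compaction, onboarding): compaction overlaps onboarding ✓
(ingest, build): ingest overlaps build ✓
(interview, rehearsal): interview overlaps rehearsal ✓
(onboarding, build): onboarding overlaps build ✓
(rehearsal, triage): rehearsal overlaps triage ✓
(retro, triage): retro overlaps triage ✓
Count: 7.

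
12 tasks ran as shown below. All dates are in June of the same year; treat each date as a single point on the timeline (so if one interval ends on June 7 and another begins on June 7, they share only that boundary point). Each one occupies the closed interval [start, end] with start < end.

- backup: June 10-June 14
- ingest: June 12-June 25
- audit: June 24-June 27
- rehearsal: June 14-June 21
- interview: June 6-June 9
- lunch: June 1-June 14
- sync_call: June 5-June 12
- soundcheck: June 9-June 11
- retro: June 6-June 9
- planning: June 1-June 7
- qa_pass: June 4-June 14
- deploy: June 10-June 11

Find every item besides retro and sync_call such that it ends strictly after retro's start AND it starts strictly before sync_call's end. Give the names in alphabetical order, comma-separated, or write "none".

Conditions: its end is strictly after retro's start (X.end > June 6) AND its start is strictly before sync_call's end (X.start < June 12).
audit: end June 27 > June 6? ✓; start June 24 < June 12? ✗ → no.
backup: end June 14 > June 6? ✓; start June 10 < June 12? ✓ → yes.
deploy: end June 11 > June 6? ✓; start June 10 < June 12? ✓ → yes.
ingest: end June 25 > June 6? ✓; start June 12 < June 12? ✗ → no.
interview: end June 9 > June 6? ✓; start June 6 < June 12? ✓ → yes.
lunch: end June 14 > June 6? ✓; start June 1 < June 12? ✓ → yes.
planning: end June 7 > June 6? ✓; start June 1 < June 12? ✓ → yes.
qa_pass: end June 14 > June 6? ✓; start June 4 < June 12? ✓ → yes.
rehearsal: end June 21 > June 6? ✓; start June 14 < June 12? ✗ → no.
soundcheck: end June 11 > June 6? ✓; start June 9 < June 12? ✓ → yes.
Result: backup, deploy, interview, lunch, planning, qa_pass, soundcheck.

backup, deploy, interview, lunch, planning, qa_pass, soundcheck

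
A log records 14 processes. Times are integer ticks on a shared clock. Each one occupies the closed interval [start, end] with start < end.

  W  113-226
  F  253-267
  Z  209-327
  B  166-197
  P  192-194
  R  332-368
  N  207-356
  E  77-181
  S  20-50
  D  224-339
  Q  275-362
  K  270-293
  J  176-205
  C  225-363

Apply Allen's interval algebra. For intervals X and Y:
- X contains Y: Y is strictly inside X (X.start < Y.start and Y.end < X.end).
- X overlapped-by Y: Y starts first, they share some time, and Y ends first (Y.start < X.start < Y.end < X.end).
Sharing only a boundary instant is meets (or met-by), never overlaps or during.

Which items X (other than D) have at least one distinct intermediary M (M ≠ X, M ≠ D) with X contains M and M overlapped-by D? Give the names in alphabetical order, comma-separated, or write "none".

Target D = [224, 339].
Intermediaries M with M overlapped-by D: C, Q, R.
Via C — items with X contains C: none.
Via Q — items with X contains Q: C.
Via R — items with X contains R: none.
Union: C.

C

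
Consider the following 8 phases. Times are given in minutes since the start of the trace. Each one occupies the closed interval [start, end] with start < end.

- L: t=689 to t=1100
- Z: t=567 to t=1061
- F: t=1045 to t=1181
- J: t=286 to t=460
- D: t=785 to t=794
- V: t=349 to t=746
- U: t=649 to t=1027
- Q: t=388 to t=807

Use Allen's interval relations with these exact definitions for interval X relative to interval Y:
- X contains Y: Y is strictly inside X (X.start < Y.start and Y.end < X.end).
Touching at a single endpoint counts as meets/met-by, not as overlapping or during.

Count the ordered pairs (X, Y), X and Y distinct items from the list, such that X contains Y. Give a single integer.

5

Checking all 56 ordered pairs for relation 'contains'; matching pairs in alphabetical order:
(L, D): L contains D ✓
(Q, D): Q contains D ✓
(U, D): U contains D ✓
(Z, D): Z contains D ✓
(Z, U): Z contains U ✓
Count: 5.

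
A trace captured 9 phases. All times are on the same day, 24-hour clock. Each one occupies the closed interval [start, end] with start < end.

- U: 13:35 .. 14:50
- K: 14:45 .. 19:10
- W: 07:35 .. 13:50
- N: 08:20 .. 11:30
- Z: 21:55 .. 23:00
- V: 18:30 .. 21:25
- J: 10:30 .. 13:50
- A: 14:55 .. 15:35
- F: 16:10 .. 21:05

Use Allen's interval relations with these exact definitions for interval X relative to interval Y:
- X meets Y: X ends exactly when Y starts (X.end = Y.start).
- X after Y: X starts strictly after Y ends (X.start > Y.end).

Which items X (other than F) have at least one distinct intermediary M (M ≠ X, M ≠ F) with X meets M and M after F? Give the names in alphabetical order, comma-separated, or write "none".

Target F = [16:10, 21:05].
Intermediaries M with M after F: Z.
Via Z — items with X meets Z: none.
Union: none.

none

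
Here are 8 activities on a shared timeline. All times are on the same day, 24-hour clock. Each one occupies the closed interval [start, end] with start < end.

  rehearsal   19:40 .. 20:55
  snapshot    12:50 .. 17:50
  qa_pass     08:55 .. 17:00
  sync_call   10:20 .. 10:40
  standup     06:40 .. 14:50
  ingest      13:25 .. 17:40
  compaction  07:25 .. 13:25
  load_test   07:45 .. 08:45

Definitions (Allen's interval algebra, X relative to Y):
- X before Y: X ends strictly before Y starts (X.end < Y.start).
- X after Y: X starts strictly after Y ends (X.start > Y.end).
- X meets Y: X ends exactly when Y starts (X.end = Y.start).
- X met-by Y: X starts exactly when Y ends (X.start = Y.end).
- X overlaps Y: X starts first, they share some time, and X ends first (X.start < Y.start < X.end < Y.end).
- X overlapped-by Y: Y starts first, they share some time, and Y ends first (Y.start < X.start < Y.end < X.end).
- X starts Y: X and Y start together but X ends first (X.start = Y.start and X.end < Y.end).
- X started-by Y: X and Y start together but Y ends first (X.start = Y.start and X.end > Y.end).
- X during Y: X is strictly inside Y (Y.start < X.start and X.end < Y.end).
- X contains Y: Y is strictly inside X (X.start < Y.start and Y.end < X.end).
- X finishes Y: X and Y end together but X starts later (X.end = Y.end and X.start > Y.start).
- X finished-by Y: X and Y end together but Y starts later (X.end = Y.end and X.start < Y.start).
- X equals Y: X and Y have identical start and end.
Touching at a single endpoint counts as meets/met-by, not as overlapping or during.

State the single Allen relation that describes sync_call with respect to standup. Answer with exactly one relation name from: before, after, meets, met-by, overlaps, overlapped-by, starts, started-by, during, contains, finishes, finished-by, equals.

during

sync_call = [10:20, 10:40]; standup = [06:40, 14:50].
Compare endpoints: sync_call.start > standup.start, sync_call.start < standup.end, sync_call.end > standup.start, sync_call.end < standup.end.
That pattern is 'during'.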